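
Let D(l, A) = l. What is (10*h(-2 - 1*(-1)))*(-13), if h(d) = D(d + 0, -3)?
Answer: 130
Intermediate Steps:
h(d) = d (h(d) = d + 0 = d)
(10*h(-2 - 1*(-1)))*(-13) = (10*(-2 - 1*(-1)))*(-13) = (10*(-2 + 1))*(-13) = (10*(-1))*(-13) = -10*(-13) = 130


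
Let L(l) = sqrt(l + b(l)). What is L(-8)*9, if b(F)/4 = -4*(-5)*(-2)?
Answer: 18*I*sqrt(42) ≈ 116.65*I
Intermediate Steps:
b(F) = -160 (b(F) = 4*(-4*(-5)*(-2)) = 4*(20*(-2)) = 4*(-40) = -160)
L(l) = sqrt(-160 + l) (L(l) = sqrt(l - 160) = sqrt(-160 + l))
L(-8)*9 = sqrt(-160 - 8)*9 = sqrt(-168)*9 = (2*I*sqrt(42))*9 = 18*I*sqrt(42)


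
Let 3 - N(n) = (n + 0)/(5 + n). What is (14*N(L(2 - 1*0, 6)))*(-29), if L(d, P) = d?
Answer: -1102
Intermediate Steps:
N(n) = 3 - n/(5 + n) (N(n) = 3 - (n + 0)/(5 + n) = 3 - n/(5 + n))
(14*N(L(2 - 1*0, 6)))*(-29) = (14*((15 + 2*(2 - 1*0))/(5 + (2 - 1*0))))*(-29) = (14*((15 + 2*(2 + 0))/(5 + (2 + 0))))*(-29) = (14*((15 + 2*2)/(5 + 2)))*(-29) = (14*((15 + 4)/7))*(-29) = (14*((⅐)*19))*(-29) = (14*(19/7))*(-29) = 38*(-29) = -1102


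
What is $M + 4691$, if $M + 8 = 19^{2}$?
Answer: $5044$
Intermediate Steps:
$M = 353$ ($M = -8 + 19^{2} = -8 + 361 = 353$)
$M + 4691 = 353 + 4691 = 5044$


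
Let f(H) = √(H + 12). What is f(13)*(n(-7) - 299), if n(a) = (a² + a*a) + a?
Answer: -1040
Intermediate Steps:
f(H) = √(12 + H)
n(a) = a + 2*a² (n(a) = (a² + a²) + a = 2*a² + a = a + 2*a²)
f(13)*(n(-7) - 299) = √(12 + 13)*(-7*(1 + 2*(-7)) - 299) = √25*(-7*(1 - 14) - 299) = 5*(-7*(-13) - 299) = 5*(91 - 299) = 5*(-208) = -1040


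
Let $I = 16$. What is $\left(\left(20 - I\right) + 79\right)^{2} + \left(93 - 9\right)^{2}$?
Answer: $13945$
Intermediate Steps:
$\left(\left(20 - I\right) + 79\right)^{2} + \left(93 - 9\right)^{2} = \left(\left(20 - 16\right) + 79\right)^{2} + \left(93 - 9\right)^{2} = \left(\left(20 - 16\right) + 79\right)^{2} + 84^{2} = \left(4 + 79\right)^{2} + 7056 = 83^{2} + 7056 = 6889 + 7056 = 13945$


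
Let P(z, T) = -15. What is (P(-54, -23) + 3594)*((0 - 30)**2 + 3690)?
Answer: 16427610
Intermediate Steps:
(P(-54, -23) + 3594)*((0 - 30)**2 + 3690) = (-15 + 3594)*((0 - 30)**2 + 3690) = 3579*((-30)**2 + 3690) = 3579*(900 + 3690) = 3579*4590 = 16427610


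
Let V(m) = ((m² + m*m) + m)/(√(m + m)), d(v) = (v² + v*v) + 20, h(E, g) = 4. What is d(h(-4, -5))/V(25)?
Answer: 52*√2/255 ≈ 0.28839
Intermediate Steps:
d(v) = 20 + 2*v² (d(v) = (v² + v²) + 20 = 2*v² + 20 = 20 + 2*v²)
V(m) = √2*(m + 2*m²)/(2*√m) (V(m) = ((m² + m²) + m)/(√(2*m)) = (2*m² + m)/((√2*√m)) = (m + 2*m²)*(√2/(2*√m)) = √2*(m + 2*m²)/(2*√m))
d(h(-4, -5))/V(25) = (20 + 2*4²)/((√2*√25*(½ + 25))) = (20 + 2*16)/((√2*5*(51/2))) = (20 + 32)/((255*√2/2)) = 52*(√2/255) = 52*√2/255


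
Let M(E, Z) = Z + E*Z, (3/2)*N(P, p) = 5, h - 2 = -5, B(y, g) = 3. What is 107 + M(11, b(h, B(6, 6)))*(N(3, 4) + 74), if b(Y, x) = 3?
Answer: 2891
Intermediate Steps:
h = -3 (h = 2 - 5 = -3)
N(P, p) = 10/3 (N(P, p) = (2/3)*5 = 10/3)
107 + M(11, b(h, B(6, 6)))*(N(3, 4) + 74) = 107 + (3*(1 + 11))*(10/3 + 74) = 107 + (3*12)*(232/3) = 107 + 36*(232/3) = 107 + 2784 = 2891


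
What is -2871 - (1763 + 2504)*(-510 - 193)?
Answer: 2996830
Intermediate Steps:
-2871 - (1763 + 2504)*(-510 - 193) = -2871 - 4267*(-703) = -2871 - 1*(-2999701) = -2871 + 2999701 = 2996830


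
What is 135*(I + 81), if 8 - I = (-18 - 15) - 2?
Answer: 16740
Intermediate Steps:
I = 43 (I = 8 - ((-18 - 15) - 2) = 8 - (-33 - 2) = 8 - 1*(-35) = 8 + 35 = 43)
135*(I + 81) = 135*(43 + 81) = 135*124 = 16740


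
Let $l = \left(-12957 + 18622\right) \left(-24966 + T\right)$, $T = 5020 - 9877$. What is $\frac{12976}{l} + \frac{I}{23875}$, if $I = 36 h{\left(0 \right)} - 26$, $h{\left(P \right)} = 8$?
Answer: $\frac{8790877858}{806723333625} \approx 0.010897$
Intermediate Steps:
$I = 262$ ($I = 36 \cdot 8 - 26 = 288 - 26 = 262$)
$T = -4857$ ($T = 5020 - 9877 = -4857$)
$l = -168947295$ ($l = \left(-12957 + 18622\right) \left(-24966 - 4857\right) = 5665 \left(-29823\right) = -168947295$)
$\frac{12976}{l} + \frac{I}{23875} = \frac{12976}{-168947295} + \frac{262}{23875} = 12976 \left(- \frac{1}{168947295}\right) + 262 \cdot \frac{1}{23875} = - \frac{12976}{168947295} + \frac{262}{23875} = \frac{8790877858}{806723333625}$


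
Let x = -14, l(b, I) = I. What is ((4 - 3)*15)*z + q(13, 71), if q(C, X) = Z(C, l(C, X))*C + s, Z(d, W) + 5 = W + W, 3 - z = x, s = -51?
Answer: 1985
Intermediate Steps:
z = 17 (z = 3 - 1*(-14) = 3 + 14 = 17)
Z(d, W) = -5 + 2*W (Z(d, W) = -5 + (W + W) = -5 + 2*W)
q(C, X) = -51 + C*(-5 + 2*X) (q(C, X) = (-5 + 2*X)*C - 51 = C*(-5 + 2*X) - 51 = -51 + C*(-5 + 2*X))
((4 - 3)*15)*z + q(13, 71) = ((4 - 3)*15)*17 + (-51 + 13*(-5 + 2*71)) = (1*15)*17 + (-51 + 13*(-5 + 142)) = 15*17 + (-51 + 13*137) = 255 + (-51 + 1781) = 255 + 1730 = 1985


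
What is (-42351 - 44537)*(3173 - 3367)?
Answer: 16856272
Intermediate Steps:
(-42351 - 44537)*(3173 - 3367) = -86888*(-194) = 16856272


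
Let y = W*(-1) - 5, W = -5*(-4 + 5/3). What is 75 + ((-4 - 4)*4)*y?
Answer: 1825/3 ≈ 608.33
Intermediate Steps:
W = 35/3 (W = -5*(-4 + 5*(1/3)) = -5*(-4 + 5/3) = -5*(-7/3) = 35/3 ≈ 11.667)
y = -50/3 (y = (35/3)*(-1) - 5 = -35/3 - 5 = -50/3 ≈ -16.667)
75 + ((-4 - 4)*4)*y = 75 + ((-4 - 4)*4)*(-50/3) = 75 - 8*4*(-50/3) = 75 - 32*(-50/3) = 75 + 1600/3 = 1825/3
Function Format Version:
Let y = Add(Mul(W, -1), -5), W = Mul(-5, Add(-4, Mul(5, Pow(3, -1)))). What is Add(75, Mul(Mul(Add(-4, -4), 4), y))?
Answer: Rational(1825, 3) ≈ 608.33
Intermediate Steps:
W = Rational(35, 3) (W = Mul(-5, Add(-4, Mul(5, Rational(1, 3)))) = Mul(-5, Add(-4, Rational(5, 3))) = Mul(-5, Rational(-7, 3)) = Rational(35, 3) ≈ 11.667)
y = Rational(-50, 3) (y = Add(Mul(Rational(35, 3), -1), -5) = Add(Rational(-35, 3), -5) = Rational(-50, 3) ≈ -16.667)
Add(75, Mul(Mul(Add(-4, -4), 4), y)) = Add(75, Mul(Mul(Add(-4, -4), 4), Rational(-50, 3))) = Add(75, Mul(Mul(-8, 4), Rational(-50, 3))) = Add(75, Mul(-32, Rational(-50, 3))) = Add(75, Rational(1600, 3)) = Rational(1825, 3)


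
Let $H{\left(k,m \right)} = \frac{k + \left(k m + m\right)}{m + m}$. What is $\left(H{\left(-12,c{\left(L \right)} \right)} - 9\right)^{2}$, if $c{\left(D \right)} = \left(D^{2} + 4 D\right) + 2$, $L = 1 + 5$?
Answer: $\frac{819025}{3844} \approx 213.07$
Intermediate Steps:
$L = 6$
$c{\left(D \right)} = 2 + D^{2} + 4 D$
$H{\left(k,m \right)} = \frac{k + m + k m}{2 m}$ ($H{\left(k,m \right)} = \frac{k + \left(m + k m\right)}{2 m} = \left(k + m + k m\right) \frac{1}{2 m} = \frac{k + m + k m}{2 m}$)
$\left(H{\left(-12,c{\left(L \right)} \right)} - 9\right)^{2} = \left(\frac{-12 + \left(2 + 6^{2} + 4 \cdot 6\right) \left(1 - 12\right)}{2 \left(2 + 6^{2} + 4 \cdot 6\right)} - 9\right)^{2} = \left(\frac{-12 + \left(2 + 36 + 24\right) \left(-11\right)}{2 \left(2 + 36 + 24\right)} - 9\right)^{2} = \left(\frac{-12 + 62 \left(-11\right)}{2 \cdot 62} - 9\right)^{2} = \left(\frac{1}{2} \cdot \frac{1}{62} \left(-12 - 682\right) - 9\right)^{2} = \left(\frac{1}{2} \cdot \frac{1}{62} \left(-694\right) - 9\right)^{2} = \left(- \frac{347}{62} - 9\right)^{2} = \left(- \frac{905}{62}\right)^{2} = \frac{819025}{3844}$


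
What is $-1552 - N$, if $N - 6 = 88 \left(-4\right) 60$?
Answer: $19562$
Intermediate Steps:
$N = -21114$ ($N = 6 + 88 \left(-4\right) 60 = 6 - 21120 = -21114$)
$-1552 - N = -1552 - -21114 = -1552 + 21114 = 19562$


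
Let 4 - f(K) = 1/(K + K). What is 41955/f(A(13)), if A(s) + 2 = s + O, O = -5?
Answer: 503460/47 ≈ 10712.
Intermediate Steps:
A(s) = -7 + s (A(s) = -2 + (s - 5) = -2 + (-5 + s) = -7 + s)
f(K) = 4 - 1/(2*K) (f(K) = 4 - 1/(K + K) = 4 - 1/(2*K))
41955/f(A(13)) = 41955/(4 - 1/(2*(-7 + 13))) = 41955/(4 - ½/6) = 41955/(4 - ½*⅙) = 41955/(4 - 1/12) = 41955/(47/12) = 41955*(12/47) = 503460/47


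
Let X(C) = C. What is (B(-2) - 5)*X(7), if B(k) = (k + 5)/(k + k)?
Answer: -161/4 ≈ -40.250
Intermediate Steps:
B(k) = (5 + k)/(2*k) (B(k) = (5 + k)/((2*k)) = (5 + k)*(1/(2*k)) = (5 + k)/(2*k))
(B(-2) - 5)*X(7) = ((1/2)*(5 - 2)/(-2) - 5)*7 = ((1/2)*(-1/2)*3 - 5)*7 = (-3/4 - 5)*7 = -23/4*7 = -161/4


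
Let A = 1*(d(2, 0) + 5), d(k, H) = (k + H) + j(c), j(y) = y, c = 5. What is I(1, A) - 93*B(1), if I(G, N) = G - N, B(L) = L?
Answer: -104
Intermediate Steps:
d(k, H) = 5 + H + k (d(k, H) = (k + H) + 5 = (H + k) + 5 = 5 + H + k)
A = 12 (A = 1*((5 + 0 + 2) + 5) = 1*(7 + 5) = 1*12 = 12)
I(1, A) - 93*B(1) = (1 - 1*12) - 93*1 = (1 - 12) - 93 = -11 - 93 = -104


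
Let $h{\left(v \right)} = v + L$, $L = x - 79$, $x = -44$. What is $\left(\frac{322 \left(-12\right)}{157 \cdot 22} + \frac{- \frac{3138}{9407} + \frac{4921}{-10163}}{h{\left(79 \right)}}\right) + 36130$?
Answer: $\frac{23860532743124929}{660427879628} \approx 36129.0$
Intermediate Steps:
$L = -123$ ($L = -44 - 79 = -123$)
$h{\left(v \right)} = -123 + v$ ($h{\left(v \right)} = v - 123 = -123 + v$)
$\left(\frac{322 \left(-12\right)}{157 \cdot 22} + \frac{- \frac{3138}{9407} + \frac{4921}{-10163}}{h{\left(79 \right)}}\right) + 36130 = \left(\frac{322 \left(-12\right)}{157 \cdot 22} + \frac{- \frac{3138}{9407} + \frac{4921}{-10163}}{-123 + 79}\right) + 36130 = \left(- \frac{3864}{3454} + \frac{\left(-3138\right) \frac{1}{9407} + 4921 \left(- \frac{1}{10163}\right)}{-44}\right) + 36130 = \left(\left(-3864\right) \frac{1}{3454} + \left(- \frac{3138}{9407} - \frac{4921}{10163}\right) \left(- \frac{1}{44}\right)\right) + 36130 = \left(- \frac{1932}{1727} - - \frac{78183341}{4206547004}\right) + 36130 = \left(- \frac{1932}{1727} + \frac{78183341}{4206547004}\right) + 36130 = - \frac{726547834711}{660427879628} + 36130 = \frac{23860532743124929}{660427879628}$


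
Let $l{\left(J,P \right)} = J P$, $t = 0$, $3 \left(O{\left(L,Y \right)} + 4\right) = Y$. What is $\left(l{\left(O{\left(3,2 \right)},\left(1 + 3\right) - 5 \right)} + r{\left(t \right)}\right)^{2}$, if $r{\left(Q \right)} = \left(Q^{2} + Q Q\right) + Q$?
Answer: $\frac{100}{9} \approx 11.111$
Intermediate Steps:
$O{\left(L,Y \right)} = -4 + \frac{Y}{3}$
$r{\left(Q \right)} = Q + 2 Q^{2}$ ($r{\left(Q \right)} = \left(Q^{2} + Q^{2}\right) + Q = 2 Q^{2} + Q = Q + 2 Q^{2}$)
$\left(l{\left(O{\left(3,2 \right)},\left(1 + 3\right) - 5 \right)} + r{\left(t \right)}\right)^{2} = \left(\left(-4 + \frac{1}{3} \cdot 2\right) \left(\left(1 + 3\right) - 5\right) + 0 \left(1 + 2 \cdot 0\right)\right)^{2} = \left(\left(-4 + \frac{2}{3}\right) \left(4 - 5\right) + 0 \left(1 + 0\right)\right)^{2} = \left(\left(- \frac{10}{3}\right) \left(-1\right) + 0 \cdot 1\right)^{2} = \left(\frac{10}{3} + 0\right)^{2} = \left(\frac{10}{3}\right)^{2} = \frac{100}{9}$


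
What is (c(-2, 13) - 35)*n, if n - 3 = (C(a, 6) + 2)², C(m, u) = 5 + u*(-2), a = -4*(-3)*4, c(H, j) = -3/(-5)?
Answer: -4816/5 ≈ -963.20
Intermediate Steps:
c(H, j) = ⅗ (c(H, j) = -3*(-⅕) = ⅗)
a = 48 (a = 12*4 = 48)
C(m, u) = 5 - 2*u
n = 28 (n = 3 + ((5 - 2*6) + 2)² = 3 + ((5 - 12) + 2)² = 3 + (-7 + 2)² = 3 + (-5)² = 3 + 25 = 28)
(c(-2, 13) - 35)*n = (⅗ - 35)*28 = -172/5*28 = -4816/5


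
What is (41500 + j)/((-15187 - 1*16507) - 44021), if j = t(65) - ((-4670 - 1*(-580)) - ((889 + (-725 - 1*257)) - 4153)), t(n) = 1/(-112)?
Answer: -4630527/8480080 ≈ -0.54605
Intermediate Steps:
t(n) = -1/112
j = -17473/112 (j = -1/112 - ((-4670 - 1*(-580)) - ((889 + (-725 - 1*257)) - 4153)) = -1/112 - ((-4670 + 580) - ((889 + (-725 - 257)) - 4153)) = -1/112 - (-4090 - ((889 - 982) - 4153)) = -1/112 - (-4090 - (-93 - 4153)) = -1/112 - (-4090 - 1*(-4246)) = -1/112 - (-4090 + 4246) = -1/112 - 1*156 = -1/112 - 156 = -17473/112 ≈ -156.01)
(41500 + j)/((-15187 - 1*16507) - 44021) = (41500 - 17473/112)/((-15187 - 1*16507) - 44021) = 4630527/(112*((-15187 - 16507) - 44021)) = 4630527/(112*(-31694 - 44021)) = (4630527/112)/(-75715) = (4630527/112)*(-1/75715) = -4630527/8480080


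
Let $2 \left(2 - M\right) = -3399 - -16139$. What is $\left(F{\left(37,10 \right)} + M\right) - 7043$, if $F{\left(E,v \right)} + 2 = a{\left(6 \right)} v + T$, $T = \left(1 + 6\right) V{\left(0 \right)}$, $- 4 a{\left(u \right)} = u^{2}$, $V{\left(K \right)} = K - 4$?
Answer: $-13531$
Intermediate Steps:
$V{\left(K \right)} = -4 + K$ ($V{\left(K \right)} = K - 4 = -4 + K$)
$a{\left(u \right)} = - \frac{u^{2}}{4}$
$M = -6368$ ($M = 2 - \frac{-3399 - -16139}{2} = 2 - \frac{-3399 + 16139}{2} = 2 - 6370 = -6368$)
$T = -28$ ($T = \left(1 + 6\right) \left(-4 + 0\right) = 7 \left(-4\right) = -28$)
$F{\left(E,v \right)} = -30 - 9 v$ ($F{\left(E,v \right)} = -2 + \left(- \frac{6^{2}}{4} v - 28\right) = -2 + \left(\left(- \frac{1}{4}\right) 36 v - 28\right) = -2 - \left(28 + 9 v\right) = -30 - 9 v$)
$\left(F{\left(37,10 \right)} + M\right) - 7043 = \left(\left(-30 - 90\right) - 6368\right) - 7043 = \left(-120 - 6368\right) - 7043 = -6488 - 7043 = -13531$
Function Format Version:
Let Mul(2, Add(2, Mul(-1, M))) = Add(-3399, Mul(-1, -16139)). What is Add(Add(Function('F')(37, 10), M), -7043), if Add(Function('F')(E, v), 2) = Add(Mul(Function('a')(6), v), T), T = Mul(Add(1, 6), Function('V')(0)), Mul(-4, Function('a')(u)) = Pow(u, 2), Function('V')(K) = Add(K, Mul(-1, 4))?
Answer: -13531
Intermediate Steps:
Function('V')(K) = Add(-4, K) (Function('V')(K) = Add(K, -4) = Add(-4, K))
Function('a')(u) = Mul(Rational(-1, 4), Pow(u, 2))
M = -6368 (M = Add(2, Mul(Rational(-1, 2), Add(-3399, Mul(-1, -16139)))) = Add(2, Mul(Rational(-1, 2), Add(-3399, 16139))) = Add(2, Mul(Rational(-1, 2), 12740)) = Add(2, -6370) = -6368)
T = -28 (T = Mul(Add(1, 6), Add(-4, 0)) = Mul(7, -4) = -28)
Function('F')(E, v) = Add(-30, Mul(-9, v)) (Function('F')(E, v) = Add(-2, Add(Mul(Mul(Rational(-1, 4), Pow(6, 2)), v), -28)) = Add(-2, Add(Mul(Mul(Rational(-1, 4), 36), v), -28)) = Add(-2, Add(Mul(-9, v), -28)) = Add(-2, Add(-28, Mul(-9, v))) = Add(-30, Mul(-9, v)))
Add(Add(Function('F')(37, 10), M), -7043) = Add(Add(Add(-30, Mul(-9, 10)), -6368), -7043) = Add(Add(Add(-30, -90), -6368), -7043) = Add(Add(-120, -6368), -7043) = Add(-6488, -7043) = -13531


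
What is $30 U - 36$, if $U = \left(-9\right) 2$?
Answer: $-576$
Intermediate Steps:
$U = -18$
$30 U - 36 = 30 \left(-18\right) - 36 = -540 - 36 = -576$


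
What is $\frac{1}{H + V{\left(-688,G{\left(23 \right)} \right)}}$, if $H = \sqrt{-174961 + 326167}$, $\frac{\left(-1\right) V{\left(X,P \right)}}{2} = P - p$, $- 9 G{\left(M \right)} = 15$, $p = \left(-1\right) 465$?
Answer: $- \frac{4170}{3183773} - \frac{9 \sqrt{151206}}{6367546} \approx -0.0018594$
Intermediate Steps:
$p = -465$
$G{\left(M \right)} = - \frac{5}{3}$ ($G{\left(M \right)} = \left(- \frac{1}{9}\right) 15 = - \frac{5}{3}$)
$V{\left(X,P \right)} = -930 - 2 P$ ($V{\left(X,P \right)} = - 2 \left(P - -465\right) = - 2 \left(P + 465\right) = - 2 \left(465 + P\right) = -930 - 2 P$)
$H = \sqrt{151206} \approx 388.85$
$\frac{1}{H + V{\left(-688,G{\left(23 \right)} \right)}} = \frac{1}{\sqrt{151206} - \frac{2780}{3}} = \frac{1}{- \frac{2780}{3} + \sqrt{151206}}$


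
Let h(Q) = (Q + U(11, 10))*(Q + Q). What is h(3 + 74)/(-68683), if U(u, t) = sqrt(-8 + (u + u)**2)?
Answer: -11858/68683 - 308*sqrt(119)/68683 ≈ -0.22157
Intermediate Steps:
U(u, t) = sqrt(-8 + 4*u**2) (U(u, t) = sqrt(-8 + (2*u)**2) = sqrt(-8 + 4*u**2))
h(Q) = 2*Q*(Q + 2*sqrt(119)) (h(Q) = (Q + 2*sqrt(-2 + 11**2))*(Q + Q) = (Q + 2*sqrt(-2 + 121))*(2*Q) = (Q + 2*sqrt(119))*(2*Q) = 2*Q*(Q + 2*sqrt(119)))
h(3 + 74)/(-68683) = (2*(3 + 74)*((3 + 74) + 2*sqrt(119)))/(-68683) = (2*77*(77 + 2*sqrt(119)))*(-1/68683) = (11858 + 308*sqrt(119))*(-1/68683) = -11858/68683 - 308*sqrt(119)/68683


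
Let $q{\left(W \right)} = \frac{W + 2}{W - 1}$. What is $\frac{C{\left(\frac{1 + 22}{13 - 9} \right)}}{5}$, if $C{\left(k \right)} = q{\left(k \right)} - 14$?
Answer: $- \frac{47}{19} \approx -2.4737$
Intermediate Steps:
$q{\left(W \right)} = \frac{2 + W}{-1 + W}$
$C{\left(k \right)} = -14 + \frac{2 + k}{-1 + k}$ ($C{\left(k \right)} = \frac{2 + k}{-1 + k} - 14 = -14 + \frac{2 + k}{-1 + k}$)
$\frac{C{\left(\frac{1 + 22}{13 - 9} \right)}}{5} = \frac{\frac{1}{-1 + \frac{1 + 22}{13 - 9}} \left(16 - 13 \frac{1 + 22}{13 - 9}\right)}{5} = \frac{\frac{1}{-1 + \frac{23}{4}} \left(16 - 13 \cdot \frac{23}{4}\right)}{5} = \frac{\frac{1}{-1 + 23 \cdot \frac{1}{4}} \left(16 - 13 \cdot 23 \cdot \frac{1}{4}\right)}{5} = \frac{\frac{1}{-1 + \frac{23}{4}} \left(16 - \frac{299}{4}\right)}{5} = \frac{\frac{1}{\frac{19}{4}} \left(16 - \frac{299}{4}\right)}{5} = \frac{\frac{4}{19} \left(- \frac{235}{4}\right)}{5} = \frac{1}{5} \left(- \frac{235}{19}\right) = - \frac{47}{19}$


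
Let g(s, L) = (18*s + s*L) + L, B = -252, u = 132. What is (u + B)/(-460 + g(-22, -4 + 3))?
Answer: 24/167 ≈ 0.14371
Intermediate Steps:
g(s, L) = L + 18*s + L*s (g(s, L) = (18*s + L*s) + L = L + 18*s + L*s)
(u + B)/(-460 + g(-22, -4 + 3)) = (132 - 252)/(-460 + ((-4 + 3) + 18*(-22) + (-4 + 3)*(-22))) = -120/(-460 + (-1 - 396 - 1*(-22))) = -120/(-460 + (-1 - 396 + 22)) = -120/(-460 - 375) = -120/(-835) = -120*(-1/835) = 24/167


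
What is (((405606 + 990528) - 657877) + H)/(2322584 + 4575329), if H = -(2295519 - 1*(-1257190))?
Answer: -2814452/6897913 ≈ -0.40801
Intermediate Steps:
H = -3552709 (H = -(2295519 + 1257190) = -1*3552709 = -3552709)
(((405606 + 990528) - 657877) + H)/(2322584 + 4575329) = (((405606 + 990528) - 657877) - 3552709)/(2322584 + 4575329) = ((1396134 - 657877) - 3552709)/6897913 = (738257 - 3552709)*(1/6897913) = -2814452*1/6897913 = -2814452/6897913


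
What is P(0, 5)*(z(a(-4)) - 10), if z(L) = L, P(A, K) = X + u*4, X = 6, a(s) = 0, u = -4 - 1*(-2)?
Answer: 20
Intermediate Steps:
u = -2 (u = -4 + 2 = -2)
P(A, K) = -2 (P(A, K) = 6 - 2*4 = 6 - 8 = -2)
P(0, 5)*(z(a(-4)) - 10) = -2*(0 - 10) = -2*(-10) = 20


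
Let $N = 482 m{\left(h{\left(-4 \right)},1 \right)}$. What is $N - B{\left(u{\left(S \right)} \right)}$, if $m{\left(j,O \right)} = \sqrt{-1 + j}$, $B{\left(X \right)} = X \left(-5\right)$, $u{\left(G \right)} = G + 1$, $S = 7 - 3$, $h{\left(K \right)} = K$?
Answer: $25 + 482 i \sqrt{5} \approx 25.0 + 1077.8 i$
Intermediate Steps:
$S = 4$
$u{\left(G \right)} = 1 + G$
$B{\left(X \right)} = - 5 X$
$N = 482 i \sqrt{5}$ ($N = 482 \sqrt{-1 - 4} = 482 \sqrt{-5} = 482 i \sqrt{5} \approx 1077.8 i$)
$N - B{\left(u{\left(S \right)} \right)} = 482 i \sqrt{5} - - 5 \left(1 + 4\right) = 482 i \sqrt{5} - \left(-5\right) 5 = 482 i \sqrt{5} - -25 = 482 i \sqrt{5} + 25 = 25 + 482 i \sqrt{5}$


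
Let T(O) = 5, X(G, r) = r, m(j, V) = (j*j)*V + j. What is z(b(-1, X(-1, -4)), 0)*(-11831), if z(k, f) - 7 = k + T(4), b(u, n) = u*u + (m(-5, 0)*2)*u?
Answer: -272113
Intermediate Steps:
m(j, V) = j + V*j**2 (m(j, V) = j**2*V + j = V*j**2 + j = j + V*j**2)
b(u, n) = u**2 - 10*u (b(u, n) = u*u + (-5*(1 + 0*(-5))*2)*u = u**2 + (-5*(1 + 0)*2)*u = u**2 + (-5*1*2)*u = u**2 + (-5*2)*u = u**2 - 10*u)
z(k, f) = 12 + k (z(k, f) = 7 + (k + 5) = 7 + (5 + k) = 12 + k)
z(b(-1, X(-1, -4)), 0)*(-11831) = (12 - (-10 - 1))*(-11831) = (12 - 1*(-11))*(-11831) = (12 + 11)*(-11831) = 23*(-11831) = -272113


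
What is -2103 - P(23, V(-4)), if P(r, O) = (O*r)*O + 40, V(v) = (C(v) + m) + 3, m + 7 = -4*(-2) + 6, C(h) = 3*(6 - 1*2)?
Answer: -13275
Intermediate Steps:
C(h) = 12 (C(h) = 3*(6 - 2) = 3*4 = 12)
m = 7 (m = -7 + (-4*(-2) + 6) = -7 + (8 + 6) = -7 + 14 = 7)
V(v) = 22 (V(v) = (12 + 7) + 3 = 19 + 3 = 22)
P(r, O) = 40 + r*O² (P(r, O) = r*O² + 40 = 40 + r*O²)
-2103 - P(23, V(-4)) = -2103 - (40 + 23*22²) = -2103 - (40 + 23*484) = -2103 - (40 + 11132) = -2103 - 1*11172 = -2103 - 11172 = -13275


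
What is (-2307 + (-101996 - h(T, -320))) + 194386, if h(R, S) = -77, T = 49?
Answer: 90160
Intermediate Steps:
(-2307 + (-101996 - h(T, -320))) + 194386 = (-2307 + (-101996 - 1*(-77))) + 194386 = (-2307 + (-101996 + 77)) + 194386 = (-2307 - 101919) + 194386 = -104226 + 194386 = 90160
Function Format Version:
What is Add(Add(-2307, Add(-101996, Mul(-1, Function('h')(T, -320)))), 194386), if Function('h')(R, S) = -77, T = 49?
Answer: 90160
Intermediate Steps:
Add(Add(-2307, Add(-101996, Mul(-1, Function('h')(T, -320)))), 194386) = Add(Add(-2307, Add(-101996, Mul(-1, -77))), 194386) = Add(Add(-2307, Add(-101996, 77)), 194386) = Add(Add(-2307, -101919), 194386) = Add(-104226, 194386) = 90160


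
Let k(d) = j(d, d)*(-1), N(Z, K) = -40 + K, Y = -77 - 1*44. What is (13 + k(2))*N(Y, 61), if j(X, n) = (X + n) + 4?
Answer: 105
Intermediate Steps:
Y = -121 (Y = -77 - 44 = -121)
j(X, n) = 4 + X + n
k(d) = -4 - 2*d (k(d) = (4 + d + d)*(-1) = (4 + 2*d)*(-1) = -4 - 2*d)
(13 + k(2))*N(Y, 61) = (13 + (-4 - 2*2))*(-40 + 61) = (13 + (-4 - 4))*21 = (13 - 8)*21 = 5*21 = 105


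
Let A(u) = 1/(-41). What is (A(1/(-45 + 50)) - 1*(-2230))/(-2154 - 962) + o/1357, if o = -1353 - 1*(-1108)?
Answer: -155369373/173364892 ≈ -0.89620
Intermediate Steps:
A(u) = -1/41
o = -245 (o = -1353 + 1108 = -245)
(A(1/(-45 + 50)) - 1*(-2230))/(-2154 - 962) + o/1357 = (-1/41 - 1*(-2230))/(-2154 - 962) - 245/1357 = (-1/41 + 2230)/(-3116) - 245*1/1357 = (91429/41)*(-1/3116) - 245/1357 = -91429/127756 - 245/1357 = -155369373/173364892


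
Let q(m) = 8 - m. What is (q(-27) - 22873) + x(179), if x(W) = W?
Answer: -22659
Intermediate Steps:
(q(-27) - 22873) + x(179) = ((8 - 1*(-27)) - 22873) + 179 = ((8 + 27) - 22873) + 179 = (35 - 22873) + 179 = -22838 + 179 = -22659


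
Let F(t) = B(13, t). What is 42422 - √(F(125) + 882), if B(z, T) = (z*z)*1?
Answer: 42422 - √1051 ≈ 42390.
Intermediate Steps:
B(z, T) = z² (B(z, T) = z²*1 = z²)
F(t) = 169 (F(t) = 13² = 169)
42422 - √(F(125) + 882) = 42422 - √(169 + 882) = 42422 - √1051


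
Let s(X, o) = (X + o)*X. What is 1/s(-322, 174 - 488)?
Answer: 1/204792 ≈ 4.8830e-6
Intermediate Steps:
s(X, o) = X*(X + o)
1/s(-322, 174 - 488) = 1/(-322*(-322 + (174 - 488))) = 1/(-322*(-322 - 314)) = 1/(-322*(-636)) = 1/204792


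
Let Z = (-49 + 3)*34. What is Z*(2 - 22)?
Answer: 31280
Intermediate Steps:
Z = -1564 (Z = -46*34 = -1564)
Z*(2 - 22) = -1564*(2 - 22) = -1564*(-20) = 31280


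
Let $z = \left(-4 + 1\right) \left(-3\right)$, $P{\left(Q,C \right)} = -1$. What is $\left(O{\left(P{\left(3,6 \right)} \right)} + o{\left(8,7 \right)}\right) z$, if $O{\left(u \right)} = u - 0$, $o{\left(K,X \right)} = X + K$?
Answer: $126$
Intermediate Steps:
$o{\left(K,X \right)} = K + X$
$z = 9$ ($z = \left(-3\right) \left(-3\right) = 9$)
$O{\left(u \right)} = u$ ($O{\left(u \right)} = u + 0 = u$)
$\left(O{\left(P{\left(3,6 \right)} \right)} + o{\left(8,7 \right)}\right) z = \left(-1 + \left(8 + 7\right)\right) 9 = \left(-1 + 15\right) 9 = 14 \cdot 9 = 126$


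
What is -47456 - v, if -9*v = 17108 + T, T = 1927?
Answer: -45341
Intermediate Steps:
v = -2115 (v = -(17108 + 1927)/9 = -⅑*19035 = -2115)
-47456 - v = -47456 - 1*(-2115) = -47456 + 2115 = -45341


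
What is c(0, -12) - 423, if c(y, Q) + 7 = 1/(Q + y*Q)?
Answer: -5161/12 ≈ -430.08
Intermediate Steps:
c(y, Q) = -7 + 1/(Q + Q*y) (c(y, Q) = -7 + 1/(Q + y*Q) = -7 + 1/(Q + Q*y))
c(0, -12) - 423 = (1 - 7*(-12) - 7*(-12)*0)/((-12)*(1 + 0)) - 423 = -1/12*(1 + 84 + 0)/1 - 423 = -1/12*1*85 - 423 = -85/12 - 423 = -5161/12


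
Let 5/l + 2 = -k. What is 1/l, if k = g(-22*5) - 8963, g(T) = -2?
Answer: 8963/5 ≈ 1792.6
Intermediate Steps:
k = -8965 (k = -2 - 8963 = -8965)
l = 5/8963 (l = 5/(-2 - 1*(-8965)) = 5/(-2 + 8965) = 5/8963 ≈ 0.00055785)
1/l = 1/(5/8963) = 8963/5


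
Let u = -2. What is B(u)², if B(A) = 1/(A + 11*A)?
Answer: 1/576 ≈ 0.0017361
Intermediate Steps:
B(A) = 1/(12*A)
B(u)² = ((1/12)/(-2))² = ((1/12)*(-½))² = (-1/24)² = 1/576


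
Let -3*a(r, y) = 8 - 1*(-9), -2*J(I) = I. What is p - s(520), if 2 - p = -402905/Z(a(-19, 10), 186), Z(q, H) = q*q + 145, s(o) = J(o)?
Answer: 4043773/1594 ≈ 2536.9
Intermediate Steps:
J(I) = -I/2
a(r, y) = -17/3 (a(r, y) = -(8 - 1*(-9))/3 = -(8 + 9)/3 = -⅓*17 = -17/3)
s(o) = -o/2
Z(q, H) = 145 + q² (Z(q, H) = q² + 145 = 145 + q²)
p = 3629333/1594 (p = 2 - (-402905)/(145 + (-17/3)²) = 2 - (-402905)/(145 + 289/9) = 2 - (-402905)/1594/9 = 2 - (-402905)*9/1594 = 2 - 1*(-3626145/1594) = 2 + 3626145/1594 = 3629333/1594 ≈ 2276.9)
p - s(520) = 3629333/1594 - (-1)*520/2 = 3629333/1594 - 1*(-260) = 3629333/1594 + 260 = 4043773/1594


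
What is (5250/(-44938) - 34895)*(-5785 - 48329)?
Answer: 42428535175320/22469 ≈ 1.8883e+9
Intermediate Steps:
(5250/(-44938) - 34895)*(-5785 - 48329) = (5250*(-1/44938) - 34895)*(-54114) = (-2625/22469 - 34895)*(-54114) = -784058380/22469*(-54114) = 42428535175320/22469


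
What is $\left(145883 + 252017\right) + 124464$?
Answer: $522364$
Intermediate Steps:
$\left(145883 + 252017\right) + 124464 = 397900 + 124464 = 522364$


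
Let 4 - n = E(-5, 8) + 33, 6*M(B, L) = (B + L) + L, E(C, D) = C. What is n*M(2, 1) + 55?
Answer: 39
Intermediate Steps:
M(B, L) = L/3 + B/6 (M(B, L) = ((B + L) + L)/6 = (B + 2*L)/6 = L/3 + B/6)
n = -24 (n = 4 - (-5 + 33) = 4 - 1*28 = 4 - 28 = -24)
n*M(2, 1) + 55 = -24*((⅓)*1 + (⅙)*2) + 55 = -24*(⅓ + ⅓) + 55 = -24*⅔ + 55 = -16 + 55 = 39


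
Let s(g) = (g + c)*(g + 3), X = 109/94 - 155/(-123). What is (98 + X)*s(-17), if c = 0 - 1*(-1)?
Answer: 130037936/5781 ≈ 22494.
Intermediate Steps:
c = 1 (c = 0 + 1 = 1)
X = 27977/11562 (X = 109*(1/94) - 155*(-1/123) = 109/94 + 155/123 = 27977/11562 ≈ 2.4197)
s(g) = (1 + g)*(3 + g) (s(g) = (g + 1)*(g + 3) = (1 + g)*(3 + g))
(98 + X)*s(-17) = (98 + 27977/11562)*(3 + (-17)**2 + 4*(-17)) = 1161053*(3 + 289 - 68)/11562 = (1161053/11562)*224 = 130037936/5781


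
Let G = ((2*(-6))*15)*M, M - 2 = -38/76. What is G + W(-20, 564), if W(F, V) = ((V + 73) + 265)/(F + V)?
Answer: -72989/272 ≈ -268.34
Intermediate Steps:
M = 3/2 (M = 2 - 38/76 = 2 - 38*1/76 = 2 - ½ = 3/2 ≈ 1.5000)
G = -270 (G = ((2*(-6))*15)*(3/2) = -12*15*(3/2) = -180*3/2 = -270)
W(F, V) = (338 + V)/(F + V) (W(F, V) = ((73 + V) + 265)/(F + V) = (338 + V)/(F + V))
G + W(-20, 564) = -270 + (338 + 564)/(-20 + 564) = -270 + 902/544 = -270 + (1/544)*902 = -270 + 451/272 = -72989/272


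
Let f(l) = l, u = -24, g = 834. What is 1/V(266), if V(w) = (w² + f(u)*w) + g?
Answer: 1/65206 ≈ 1.5336e-5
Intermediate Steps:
V(w) = 834 + w² - 24*w (V(w) = (w² - 24*w) + 834 = 834 + w² - 24*w)
1/V(266) = 1/(834 + 266² - 24*266) = 1/(834 + 70756 - 6384) = 1/65206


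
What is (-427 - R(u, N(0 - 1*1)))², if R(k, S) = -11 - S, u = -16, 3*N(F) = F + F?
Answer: 1562500/9 ≈ 1.7361e+5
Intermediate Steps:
N(F) = 2*F/3 (N(F) = (F + F)/3 = (2*F)/3 = 2*F/3)
(-427 - R(u, N(0 - 1*1)))² = (-427 - (-11 - 2*(0 - 1*1)/3))² = (-427 - (-11 - 2*(0 - 1)/3))² = (-427 - (-11 - 2*(-1)/3))² = (-427 - (-11 - 1*(-⅔)))² = (-427 - (-11 + ⅔))² = (-427 - 1*(-31/3))² = (-427 + 31/3)² = (-1250/3)² = 1562500/9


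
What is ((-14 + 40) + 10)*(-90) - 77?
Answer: -3317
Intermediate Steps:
((-14 + 40) + 10)*(-90) - 77 = (26 + 10)*(-90) - 77 = 36*(-90) - 77 = -3240 - 77 = -3317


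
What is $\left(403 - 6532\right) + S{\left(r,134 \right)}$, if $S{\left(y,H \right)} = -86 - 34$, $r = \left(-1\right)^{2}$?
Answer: $-6249$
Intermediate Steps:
$r = 1$
$S{\left(y,H \right)} = -120$
$\left(403 - 6532\right) + S{\left(r,134 \right)} = \left(403 - 6532\right) - 120 = -6129 - 120 = -6249$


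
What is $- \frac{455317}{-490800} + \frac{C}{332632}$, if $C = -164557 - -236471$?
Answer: $\frac{23343549443}{20406973200} \approx 1.1439$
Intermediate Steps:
$C = 71914$ ($C = -164557 + 236471 = 71914$)
$- \frac{455317}{-490800} + \frac{C}{332632} = - \frac{455317}{-490800} + \frac{71914}{332632} = \left(-455317\right) \left(- \frac{1}{490800}\right) + 71914 \cdot \frac{1}{332632} = \frac{455317}{490800} + \frac{35957}{166316} = \frac{23343549443}{20406973200}$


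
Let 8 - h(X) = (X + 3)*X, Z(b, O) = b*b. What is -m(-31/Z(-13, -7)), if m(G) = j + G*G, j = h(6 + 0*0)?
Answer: 1312845/28561 ≈ 45.966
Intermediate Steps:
Z(b, O) = b²
h(X) = 8 - X*(3 + X) (h(X) = 8 - (X + 3)*X = 8 - (3 + X)*X = 8 - X*(3 + X))
j = -46 (j = 8 - (6 + 0*0)² - 3*(6 + 0*0) = 8 - (6 + 0)² - 3*(6 + 0) = 8 - 1*6² - 3*6 = 8 - 1*36 - 18 = 8 - 36 - 18 = -46)
m(G) = -46 + G² (m(G) = -46 + G*G = -46 + G²)
-m(-31/Z(-13, -7)) = -(-46 + (-31/((-13)²))²) = -(-46 + (-31/169)²) = -(-46 + 961/28561) = -1*(-1312845/28561) = 1312845/28561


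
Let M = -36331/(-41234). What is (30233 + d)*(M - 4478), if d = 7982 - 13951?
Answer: -2239682708772/20617 ≈ -1.0863e+8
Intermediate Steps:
d = -5969
M = 36331/41234 (M = -36331*(-1/41234) = 36331/41234 ≈ 0.88109)
(30233 + d)*(M - 4478) = (30233 - 5969)*(36331/41234 - 4478) = 24264*(-184609521/41234) = -2239682708772/20617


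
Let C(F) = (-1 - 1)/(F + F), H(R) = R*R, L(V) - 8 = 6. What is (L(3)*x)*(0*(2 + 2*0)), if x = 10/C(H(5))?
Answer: 0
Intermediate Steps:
L(V) = 14 (L(V) = 8 + 6 = 14)
H(R) = R²
C(F) = -1/F (C(F) = -2*1/(2*F) = -1/F)
x = -250 (x = 10/((-1/(5²))) = 10/((-1/25)) = 10/((-1*1/25)) = 10/(-1/25) = 10*(-25) = -250)
(L(3)*x)*(0*(2 + 2*0)) = (14*(-250))*(0*(2 + 2*0)) = -0*(2 + 0) = -0*2 = -3500*0 = 0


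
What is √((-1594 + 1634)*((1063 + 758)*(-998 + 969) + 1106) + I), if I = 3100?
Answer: 2*I*√516255 ≈ 1437.0*I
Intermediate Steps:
√((-1594 + 1634)*((1063 + 758)*(-998 + 969) + 1106) + I) = √((-1594 + 1634)*((1063 + 758)*(-998 + 969) + 1106) + 3100) = √(40*(1821*(-29) + 1106) + 3100) = √(40*(-52809 + 1106) + 3100) = √(40*(-51703) + 3100) = √(-2068120 + 3100) = √(-2065020) = 2*I*√516255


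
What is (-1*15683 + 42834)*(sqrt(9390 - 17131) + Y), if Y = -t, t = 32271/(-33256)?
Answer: 876189921/33256 + 27151*I*sqrt(7741) ≈ 26347.0 + 2.3888e+6*I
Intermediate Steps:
t = -32271/33256 (t = 32271*(-1/33256) = -32271/33256 ≈ -0.97038)
Y = 32271/33256 (Y = -1*(-32271/33256) = 32271/33256 ≈ 0.97038)
(-1*15683 + 42834)*(sqrt(9390 - 17131) + Y) = (-1*15683 + 42834)*(sqrt(9390 - 17131) + 32271/33256) = (-15683 + 42834)*(sqrt(-7741) + 32271/33256) = 27151*(I*sqrt(7741) + 32271/33256) = 27151*(32271/33256 + I*sqrt(7741)) = 876189921/33256 + 27151*I*sqrt(7741)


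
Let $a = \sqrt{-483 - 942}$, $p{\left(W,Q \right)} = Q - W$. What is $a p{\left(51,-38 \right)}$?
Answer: $- 445 i \sqrt{57} \approx - 3359.7 i$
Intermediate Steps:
$a = 5 i \sqrt{57}$ ($a = \sqrt{-1425} = 5 i \sqrt{57} \approx 37.749 i$)
$a p{\left(51,-38 \right)} = 5 i \sqrt{57} \left(-38 - 51\right) = 5 i \sqrt{57} \left(-89\right) = - 445 i \sqrt{57}$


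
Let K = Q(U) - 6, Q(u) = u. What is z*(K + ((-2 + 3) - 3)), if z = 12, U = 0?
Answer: -96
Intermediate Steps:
K = -6 (K = 0 - 6 = -6)
z*(K + ((-2 + 3) - 3)) = 12*(-6 + ((-2 + 3) - 3)) = 12*(-6 + (1 - 3)) = 12*(-6 - 2) = 12*(-8) = -96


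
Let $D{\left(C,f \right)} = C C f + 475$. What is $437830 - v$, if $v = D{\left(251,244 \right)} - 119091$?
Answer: $-14815798$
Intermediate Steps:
$D{\left(C,f \right)} = 475 + f C^{2}$ ($D{\left(C,f \right)} = C^{2} f + 475 = f C^{2} + 475 = 475 + f C^{2}$)
$v = 15253628$ ($v = \left(475 + 244 \cdot 251^{2}\right) - 119091 = \left(475 + 244 \cdot 63001\right) - 119091 = \left(475 + 15372244\right) - 119091 = 15372719 - 119091 = 15253628$)
$437830 - v = 437830 - 15253628 = -14815798$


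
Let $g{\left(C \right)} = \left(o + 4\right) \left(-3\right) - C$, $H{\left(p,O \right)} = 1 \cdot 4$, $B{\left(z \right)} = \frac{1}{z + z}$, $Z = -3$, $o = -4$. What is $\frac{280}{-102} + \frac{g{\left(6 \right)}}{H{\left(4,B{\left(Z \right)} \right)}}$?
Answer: $- \frac{433}{102} \approx -4.2451$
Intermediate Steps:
$B{\left(z \right)} = \frac{1}{2 z}$
$H{\left(p,O \right)} = 4$
$g{\left(C \right)} = - C$ ($g{\left(C \right)} = \left(-4 + 4\right) \left(-3\right) - C = 0 \left(-3\right) - C = 0 - C = - C$)
$\frac{280}{-102} + \frac{g{\left(6 \right)}}{H{\left(4,B{\left(Z \right)} \right)}} = \frac{280}{-102} + \frac{\left(-1\right) 6}{4} = 280 \left(- \frac{1}{102}\right) - \frac{3}{2} = - \frac{140}{51} - \frac{3}{2} = - \frac{433}{102}$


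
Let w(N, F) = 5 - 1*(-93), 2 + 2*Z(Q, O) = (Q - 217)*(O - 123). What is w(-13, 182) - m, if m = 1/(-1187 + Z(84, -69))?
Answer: 1134839/11580 ≈ 98.000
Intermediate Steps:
Z(Q, O) = -1 + (-217 + Q)*(-123 + O)/2 (Z(Q, O) = -1 + ((Q - 217)*(O - 123))/2 = -1 + ((-217 + Q)*(-123 + O))/2 = -1 + (-217 + Q)*(-123 + O)/2)
w(N, F) = 98 (w(N, F) = 5 + 93 = 98)
m = 1/11580 (m = 1/(-1187 + (26689/2 - 217/2*(-69) - 123/2*84 + (½)*(-69)*84)) = 1/(-1187 + (26689/2 + 14973/2 - 5166 - 2898)) = 1/(-1187 + 12767) = 1/11580 ≈ 8.6356e-5)
w(-13, 182) - m = 98 - 1*1/11580 = 98 - 1/11580 = 1134839/11580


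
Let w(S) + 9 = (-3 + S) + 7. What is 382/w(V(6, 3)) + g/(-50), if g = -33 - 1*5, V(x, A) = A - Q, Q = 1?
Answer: -9493/75 ≈ -126.57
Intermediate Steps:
V(x, A) = -1 + A (V(x, A) = A - 1*1 = A - 1 = -1 + A)
g = -38 (g = -33 - 5 = -38)
w(S) = -5 + S (w(S) = -9 + ((-3 + S) + 7) = -9 + (4 + S) = -5 + S)
382/w(V(6, 3)) + g/(-50) = 382/(-5 + (-1 + 3)) - 38/(-50) = 382/(-5 + 2) - 38*(-1/50) = 382/(-3) + 19/25 = 382*(-⅓) + 19/25 = -382/3 + 19/25 = -9493/75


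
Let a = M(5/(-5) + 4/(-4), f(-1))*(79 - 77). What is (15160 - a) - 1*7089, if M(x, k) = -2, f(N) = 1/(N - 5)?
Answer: 8075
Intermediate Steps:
f(N) = 1/(-5 + N)
a = -4 (a = -2*(79 - 77) = -2*2 = -4)
(15160 - a) - 1*7089 = (15160 - 1*(-4)) - 1*7089 = (15160 + 4) - 7089 = 15164 - 7089 = 8075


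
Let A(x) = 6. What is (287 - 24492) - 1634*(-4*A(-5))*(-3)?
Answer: -141853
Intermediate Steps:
(287 - 24492) - 1634*(-4*A(-5))*(-3) = (287 - 24492) - 1634*(-4*6)*(-3) = -24205 - (-39216)*(-3) = -24205 - 1634*72 = -24205 - 117648 = -141853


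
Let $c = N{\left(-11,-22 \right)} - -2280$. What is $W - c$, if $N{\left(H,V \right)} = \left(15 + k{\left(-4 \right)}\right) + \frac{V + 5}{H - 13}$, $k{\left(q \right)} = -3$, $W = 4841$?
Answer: $\frac{61159}{24} \approx 2548.3$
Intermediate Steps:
$N{\left(H,V \right)} = 12 + \frac{5 + V}{-13 + H}$ ($N{\left(H,V \right)} = \left(15 - 3\right) + \frac{V + 5}{H - 13} = 12 + \frac{5 + V}{-13 + H}$)
$c = \frac{55025}{24}$ ($c = \frac{-151 - 22 + 12 \left(-11\right)}{-13 - 11} - -2280 = \frac{-151 - 22 - 132}{-24} + 2280 = \left(- \frac{1}{24}\right) \left(-305\right) + 2280 = \frac{305}{24} + 2280 = \frac{55025}{24} \approx 2292.7$)
$W - c = 4841 - \frac{55025}{24} = \frac{61159}{24}$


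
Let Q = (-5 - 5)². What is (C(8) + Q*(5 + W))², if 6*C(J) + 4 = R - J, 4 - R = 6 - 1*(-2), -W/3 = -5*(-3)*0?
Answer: 2226064/9 ≈ 2.4734e+5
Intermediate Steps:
W = 0 (W = -3*(-5*(-3))*0 = -45*0 = -3*0 = 0)
R = -4 (R = 4 - (6 - 1*(-2)) = 4 - (6 + 2) = 4 - 1*8 = 4 - 8 = -4)
C(J) = -4/3 - J/6 (C(J) = -⅔ + (-4 - J)/6 = -⅔ + (-⅔ - J/6) = -4/3 - J/6)
Q = 100 (Q = (-10)² = 100)
(C(8) + Q*(5 + W))² = ((-4/3 - ⅙*8) + 100*(5 + 0))² = ((-4/3 - 4/3) + 100*5)² = (-8/3 + 500)² = (1492/3)² = 2226064/9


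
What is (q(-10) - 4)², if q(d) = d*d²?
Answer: 1008016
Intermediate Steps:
q(d) = d³
(q(-10) - 4)² = ((-10)³ - 4)² = (-1000 - 4)² = (-1004)² = 1008016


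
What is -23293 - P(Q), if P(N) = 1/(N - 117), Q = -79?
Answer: -4565427/196 ≈ -23293.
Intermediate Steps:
P(N) = 1/(-117 + N)
-23293 - P(Q) = -23293 - 1/(-117 - 79) = -23293 - 1/(-196) = -23293 - 1*(-1/196) = -23293 + 1/196 = -4565427/196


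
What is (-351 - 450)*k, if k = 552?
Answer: -442152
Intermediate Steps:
(-351 - 450)*k = (-351 - 450)*552 = -801*552 = -442152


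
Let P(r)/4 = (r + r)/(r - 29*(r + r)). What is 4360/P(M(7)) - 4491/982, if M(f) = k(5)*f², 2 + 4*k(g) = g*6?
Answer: -30510321/982 ≈ -31070.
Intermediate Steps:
k(g) = -½ + 3*g/2 (k(g) = -½ + (g*6)/4 = -½ + (6*g)/4 = -½ + 3*g/2)
M(f) = 7*f² (M(f) = (-½ + (3/2)*5)*f² = (-½ + 15/2)*f² = 7*f²)
P(r) = -8/57 (P(r) = 4*((r + r)/(r - 29*(r + r))) = 4*((2*r)/(r - 58*r)) = 4*((2*r)/((-57*r))) = 4*((2*r)*(-1/(57*r))) = 4*(-2/57) = -8/57)
4360/P(M(7)) - 4491/982 = 4360/(-8/57) - 4491/982 = 4360*(-57/8) - 4491*1/982 = -31065 - 4491/982 = -30510321/982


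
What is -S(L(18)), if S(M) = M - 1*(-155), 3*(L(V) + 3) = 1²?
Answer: -457/3 ≈ -152.33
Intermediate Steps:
L(V) = -8/3 (L(V) = -3 + (⅓)*1² = -3 + (⅓)*1 = -3 + ⅓ = -8/3)
S(M) = 155 + M (S(M) = M + 155 = 155 + M)
-S(L(18)) = -(155 - 8/3) = -1*457/3 = -457/3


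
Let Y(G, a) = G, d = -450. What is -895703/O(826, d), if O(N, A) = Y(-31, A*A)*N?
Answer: 895703/25606 ≈ 34.980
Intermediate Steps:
O(N, A) = -31*N
-895703/O(826, d) = -895703/((-31*826)) = -895703/(-25606) = -895703*(-1/25606) = 895703/25606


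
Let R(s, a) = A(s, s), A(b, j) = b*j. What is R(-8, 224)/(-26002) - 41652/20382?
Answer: -90361646/44164397 ≈ -2.0460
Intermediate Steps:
R(s, a) = s² (R(s, a) = s*s = s²)
R(-8, 224)/(-26002) - 41652/20382 = (-8)²/(-26002) - 41652/20382 = 64*(-1/26002) - 41652*1/20382 = -32/13001 - 6942/3397 = -90361646/44164397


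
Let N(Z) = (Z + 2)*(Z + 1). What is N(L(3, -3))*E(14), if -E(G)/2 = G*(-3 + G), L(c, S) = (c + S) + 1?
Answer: -1848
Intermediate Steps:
L(c, S) = 1 + S + c (L(c, S) = (S + c) + 1 = 1 + S + c)
E(G) = -2*G*(-3 + G)
N(Z) = (1 + Z)*(2 + Z) (N(Z) = (2 + Z)*(1 + Z) = (1 + Z)*(2 + Z))
N(L(3, -3))*E(14) = (2 + (1 - 3 + 3)² + 3*(1 - 3 + 3))*(2*14*(3 - 1*14)) = (2 + 1² + 3*1)*(2*14*(3 - 14)) = (2 + 1 + 3)*(2*14*(-11)) = 6*(-308) = -1848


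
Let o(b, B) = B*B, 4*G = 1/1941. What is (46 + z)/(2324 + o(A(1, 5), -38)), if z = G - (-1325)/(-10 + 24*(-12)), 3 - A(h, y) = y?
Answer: 48070955/4358958048 ≈ 0.011028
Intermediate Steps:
G = 1/7764 (G = (¼)/1941 = (¼)*(1/1941) = 1/7764 ≈ 0.00012880)
A(h, y) = 3 - y
o(b, B) = B²
z = -5143501/1156836 (z = 1/7764 - (-1325)/(-10 + 24*(-12)) = 1/7764 - (-1325)/(-10 - 288) = 1/7764 - (-1325)/(-298) = 1/7764 - (-1325)*(-1)/298 = 1/7764 - 1*1325/298 = 1/7764 - 1325/298 = -5143501/1156836 ≈ -4.4462)
(46 + z)/(2324 + o(A(1, 5), -38)) = (46 - 5143501/1156836)/(2324 + (-38)²) = 48070955/(1156836*(2324 + 1444)) = (48070955/1156836)/3768 = (48070955/1156836)*(1/3768) = 48070955/4358958048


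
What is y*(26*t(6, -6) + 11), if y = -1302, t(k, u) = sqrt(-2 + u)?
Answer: -14322 - 67704*I*sqrt(2) ≈ -14322.0 - 95748.0*I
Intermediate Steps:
y*(26*t(6, -6) + 11) = -1302*(26*sqrt(-2 - 6) + 11) = -1302*(26*sqrt(-8) + 11) = -1302*(26*(2*I*sqrt(2)) + 11) = -1302*(52*I*sqrt(2) + 11) = -1302*(11 + 52*I*sqrt(2)) = -14322 - 67704*I*sqrt(2)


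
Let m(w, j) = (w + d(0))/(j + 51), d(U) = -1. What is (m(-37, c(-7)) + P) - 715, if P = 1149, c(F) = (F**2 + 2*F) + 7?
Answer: 40324/93 ≈ 433.59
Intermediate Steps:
c(F) = 7 + F**2 + 2*F
m(w, j) = (-1 + w)/(51 + j) (m(w, j) = (w - 1)/(j + 51) = (-1 + w)/(51 + j))
(m(-37, c(-7)) + P) - 715 = ((-1 - 37)/(51 + (7 + (-7)**2 + 2*(-7))) + 1149) - 715 = (-38/(51 + (7 + 49 - 14)) + 1149) - 715 = (-38/(51 + 42) + 1149) - 715 = (-38/93 + 1149) - 715 = 106819/93 - 715 = 40324/93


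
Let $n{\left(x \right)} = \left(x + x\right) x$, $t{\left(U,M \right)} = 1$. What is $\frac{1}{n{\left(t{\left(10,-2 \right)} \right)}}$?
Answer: $\frac{1}{2} \approx 0.5$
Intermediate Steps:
$n{\left(x \right)} = 2 x^{2}$ ($n{\left(x \right)} = 2 x x = 2 x^{2}$)
$\frac{1}{n{\left(t{\left(10,-2 \right)} \right)}} = \frac{1}{2 \cdot 1^{2}} = \frac{1}{2 \cdot 1} = \frac{1}{2}$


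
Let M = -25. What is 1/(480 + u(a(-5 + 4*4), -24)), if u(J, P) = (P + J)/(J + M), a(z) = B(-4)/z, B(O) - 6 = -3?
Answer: 272/130821 ≈ 0.0020792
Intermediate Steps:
B(O) = 3 (B(O) = 6 - 3 = 3)
a(z) = 3/z
u(J, P) = (J + P)/(-25 + J) (u(J, P) = (P + J)/(J - 25) = (J + P)/(-25 + J))
1/(480 + u(a(-5 + 4*4), -24)) = 1/(480 + (3/(-5 + 4*4) - 24)/(-25 + 3/(-5 + 4*4))) = 1/(480 + (3/(-5 + 16) - 24)/(-25 + 3/(-5 + 16))) = 1/(480 + (3/11 - 24)/(-25 + 3/11)) = 1/(480 - 261/11/(-272/11)) = 1/(480 - 11/272*(-261/11)) = 1/(480 + 261/272) = 1/(130821/272) = 272/130821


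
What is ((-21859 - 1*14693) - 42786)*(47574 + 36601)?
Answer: -6678276150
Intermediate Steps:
((-21859 - 1*14693) - 42786)*(47574 + 36601) = ((-21859 - 14693) - 42786)*84175 = (-36552 - 42786)*84175 = -79338*84175 = -6678276150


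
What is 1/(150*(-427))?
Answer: -1/64050 ≈ -1.5613e-5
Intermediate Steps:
1/(150*(-427)) = 1/(-64050) = -1/64050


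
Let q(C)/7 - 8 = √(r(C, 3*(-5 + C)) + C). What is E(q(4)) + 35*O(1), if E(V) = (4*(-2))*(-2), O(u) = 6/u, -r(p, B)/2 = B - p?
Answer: 226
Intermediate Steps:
r(p, B) = -2*B + 2*p (r(p, B) = -2*(B - p) = -2*B + 2*p)
q(C) = 56 + 7*√(30 - 3*C) (q(C) = 56 + 7*√((-6*(-5 + C) + 2*C) + C) = 56 + 7*√((-2*(-15 + 3*C) + 2*C) + C) = 56 + 7*√(((30 - 6*C) + 2*C) + C) = 56 + 7*√((30 - 4*C) + C) = 56 + 7*√(30 - 3*C))
E(V) = 16 (E(V) = -8*(-2) = 16)
E(q(4)) + 35*O(1) = 16 + 35*(6/1) = 16 + 35*(6*1) = 16 + 35*6 = 16 + 210 = 226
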